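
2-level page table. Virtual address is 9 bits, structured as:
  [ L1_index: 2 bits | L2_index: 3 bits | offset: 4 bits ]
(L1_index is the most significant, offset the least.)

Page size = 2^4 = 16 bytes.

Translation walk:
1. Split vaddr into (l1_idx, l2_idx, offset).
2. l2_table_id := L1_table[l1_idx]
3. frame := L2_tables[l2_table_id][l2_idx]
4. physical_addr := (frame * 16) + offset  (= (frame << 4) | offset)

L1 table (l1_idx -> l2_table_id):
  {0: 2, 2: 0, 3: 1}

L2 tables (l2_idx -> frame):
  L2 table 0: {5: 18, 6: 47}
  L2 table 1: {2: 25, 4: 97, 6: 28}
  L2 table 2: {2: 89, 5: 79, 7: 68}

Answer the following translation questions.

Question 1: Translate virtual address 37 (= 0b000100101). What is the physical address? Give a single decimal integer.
vaddr = 37 = 0b000100101
Split: l1_idx=0, l2_idx=2, offset=5
L1[0] = 2
L2[2][2] = 89
paddr = 89 * 16 + 5 = 1429

Answer: 1429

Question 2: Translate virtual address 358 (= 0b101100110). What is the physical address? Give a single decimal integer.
vaddr = 358 = 0b101100110
Split: l1_idx=2, l2_idx=6, offset=6
L1[2] = 0
L2[0][6] = 47
paddr = 47 * 16 + 6 = 758

Answer: 758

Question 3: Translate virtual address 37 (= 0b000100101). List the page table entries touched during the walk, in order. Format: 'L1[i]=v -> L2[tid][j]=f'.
vaddr = 37 = 0b000100101
Split: l1_idx=0, l2_idx=2, offset=5

Answer: L1[0]=2 -> L2[2][2]=89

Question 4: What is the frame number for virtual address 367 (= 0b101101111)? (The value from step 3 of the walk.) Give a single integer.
Answer: 47

Derivation:
vaddr = 367: l1_idx=2, l2_idx=6
L1[2] = 0; L2[0][6] = 47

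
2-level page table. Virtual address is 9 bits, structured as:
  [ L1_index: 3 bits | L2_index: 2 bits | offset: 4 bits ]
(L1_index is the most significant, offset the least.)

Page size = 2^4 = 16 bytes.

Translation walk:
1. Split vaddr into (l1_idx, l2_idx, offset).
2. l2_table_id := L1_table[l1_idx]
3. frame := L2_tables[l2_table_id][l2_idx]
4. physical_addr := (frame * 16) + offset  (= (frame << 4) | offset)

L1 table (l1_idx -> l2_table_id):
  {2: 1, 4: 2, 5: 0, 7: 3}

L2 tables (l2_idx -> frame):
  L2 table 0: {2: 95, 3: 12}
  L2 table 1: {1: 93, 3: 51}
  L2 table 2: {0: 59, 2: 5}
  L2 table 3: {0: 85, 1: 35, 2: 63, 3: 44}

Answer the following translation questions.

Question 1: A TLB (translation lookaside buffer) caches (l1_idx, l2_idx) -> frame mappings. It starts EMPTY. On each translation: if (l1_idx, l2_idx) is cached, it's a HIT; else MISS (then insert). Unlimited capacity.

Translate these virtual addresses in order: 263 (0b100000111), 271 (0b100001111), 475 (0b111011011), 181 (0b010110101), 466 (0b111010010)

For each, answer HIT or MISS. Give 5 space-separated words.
Answer: MISS HIT MISS MISS HIT

Derivation:
vaddr=263: (4,0) not in TLB -> MISS, insert
vaddr=271: (4,0) in TLB -> HIT
vaddr=475: (7,1) not in TLB -> MISS, insert
vaddr=181: (2,3) not in TLB -> MISS, insert
vaddr=466: (7,1) in TLB -> HIT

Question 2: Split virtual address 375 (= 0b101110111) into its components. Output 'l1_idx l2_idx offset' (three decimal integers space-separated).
Answer: 5 3 7

Derivation:
vaddr = 375 = 0b101110111
  top 3 bits -> l1_idx = 5
  next 2 bits -> l2_idx = 3
  bottom 4 bits -> offset = 7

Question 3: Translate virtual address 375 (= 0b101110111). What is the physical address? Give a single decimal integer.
Answer: 199

Derivation:
vaddr = 375 = 0b101110111
Split: l1_idx=5, l2_idx=3, offset=7
L1[5] = 0
L2[0][3] = 12
paddr = 12 * 16 + 7 = 199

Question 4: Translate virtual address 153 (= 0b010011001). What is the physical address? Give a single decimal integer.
vaddr = 153 = 0b010011001
Split: l1_idx=2, l2_idx=1, offset=9
L1[2] = 1
L2[1][1] = 93
paddr = 93 * 16 + 9 = 1497

Answer: 1497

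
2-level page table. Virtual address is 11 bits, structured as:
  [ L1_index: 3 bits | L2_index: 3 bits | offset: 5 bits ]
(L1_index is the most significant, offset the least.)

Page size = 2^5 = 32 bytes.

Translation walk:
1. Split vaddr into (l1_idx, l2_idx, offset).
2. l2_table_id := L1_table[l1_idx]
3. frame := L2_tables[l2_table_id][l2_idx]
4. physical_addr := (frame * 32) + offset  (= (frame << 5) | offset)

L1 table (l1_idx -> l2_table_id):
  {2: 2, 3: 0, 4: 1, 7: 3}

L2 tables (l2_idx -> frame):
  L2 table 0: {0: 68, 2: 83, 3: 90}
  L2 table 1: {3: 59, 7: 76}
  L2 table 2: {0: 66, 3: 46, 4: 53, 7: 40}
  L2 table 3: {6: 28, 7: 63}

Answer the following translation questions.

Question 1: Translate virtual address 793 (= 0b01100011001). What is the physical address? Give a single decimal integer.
vaddr = 793 = 0b01100011001
Split: l1_idx=3, l2_idx=0, offset=25
L1[3] = 0
L2[0][0] = 68
paddr = 68 * 32 + 25 = 2201

Answer: 2201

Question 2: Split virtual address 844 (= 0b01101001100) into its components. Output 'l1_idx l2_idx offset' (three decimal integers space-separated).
Answer: 3 2 12

Derivation:
vaddr = 844 = 0b01101001100
  top 3 bits -> l1_idx = 3
  next 3 bits -> l2_idx = 2
  bottom 5 bits -> offset = 12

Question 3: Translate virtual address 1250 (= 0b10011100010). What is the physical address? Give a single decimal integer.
Answer: 2434

Derivation:
vaddr = 1250 = 0b10011100010
Split: l1_idx=4, l2_idx=7, offset=2
L1[4] = 1
L2[1][7] = 76
paddr = 76 * 32 + 2 = 2434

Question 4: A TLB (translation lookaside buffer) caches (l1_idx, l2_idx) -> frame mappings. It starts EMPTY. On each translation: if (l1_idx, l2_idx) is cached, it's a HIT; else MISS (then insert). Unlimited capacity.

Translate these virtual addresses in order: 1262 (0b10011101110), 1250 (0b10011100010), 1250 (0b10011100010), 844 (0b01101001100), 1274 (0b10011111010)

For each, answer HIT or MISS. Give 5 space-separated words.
vaddr=1262: (4,7) not in TLB -> MISS, insert
vaddr=1250: (4,7) in TLB -> HIT
vaddr=1250: (4,7) in TLB -> HIT
vaddr=844: (3,2) not in TLB -> MISS, insert
vaddr=1274: (4,7) in TLB -> HIT

Answer: MISS HIT HIT MISS HIT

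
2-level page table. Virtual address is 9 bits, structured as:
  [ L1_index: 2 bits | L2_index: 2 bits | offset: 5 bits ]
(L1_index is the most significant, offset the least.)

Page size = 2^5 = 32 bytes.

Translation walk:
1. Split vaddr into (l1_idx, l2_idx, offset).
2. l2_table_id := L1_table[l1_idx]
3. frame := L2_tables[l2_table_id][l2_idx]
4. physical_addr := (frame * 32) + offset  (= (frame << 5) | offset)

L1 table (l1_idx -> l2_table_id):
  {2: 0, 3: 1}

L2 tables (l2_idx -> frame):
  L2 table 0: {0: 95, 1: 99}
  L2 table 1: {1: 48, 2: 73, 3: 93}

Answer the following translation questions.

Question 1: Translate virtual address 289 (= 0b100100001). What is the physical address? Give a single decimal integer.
vaddr = 289 = 0b100100001
Split: l1_idx=2, l2_idx=1, offset=1
L1[2] = 0
L2[0][1] = 99
paddr = 99 * 32 + 1 = 3169

Answer: 3169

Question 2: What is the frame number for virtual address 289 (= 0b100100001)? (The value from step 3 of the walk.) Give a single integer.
Answer: 99

Derivation:
vaddr = 289: l1_idx=2, l2_idx=1
L1[2] = 0; L2[0][1] = 99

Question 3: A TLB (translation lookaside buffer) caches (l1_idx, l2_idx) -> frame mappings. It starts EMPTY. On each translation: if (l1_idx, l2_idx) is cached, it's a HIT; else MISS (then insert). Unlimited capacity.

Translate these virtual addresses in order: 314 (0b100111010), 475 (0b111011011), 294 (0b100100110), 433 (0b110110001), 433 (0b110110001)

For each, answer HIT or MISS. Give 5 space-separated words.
vaddr=314: (2,1) not in TLB -> MISS, insert
vaddr=475: (3,2) not in TLB -> MISS, insert
vaddr=294: (2,1) in TLB -> HIT
vaddr=433: (3,1) not in TLB -> MISS, insert
vaddr=433: (3,1) in TLB -> HIT

Answer: MISS MISS HIT MISS HIT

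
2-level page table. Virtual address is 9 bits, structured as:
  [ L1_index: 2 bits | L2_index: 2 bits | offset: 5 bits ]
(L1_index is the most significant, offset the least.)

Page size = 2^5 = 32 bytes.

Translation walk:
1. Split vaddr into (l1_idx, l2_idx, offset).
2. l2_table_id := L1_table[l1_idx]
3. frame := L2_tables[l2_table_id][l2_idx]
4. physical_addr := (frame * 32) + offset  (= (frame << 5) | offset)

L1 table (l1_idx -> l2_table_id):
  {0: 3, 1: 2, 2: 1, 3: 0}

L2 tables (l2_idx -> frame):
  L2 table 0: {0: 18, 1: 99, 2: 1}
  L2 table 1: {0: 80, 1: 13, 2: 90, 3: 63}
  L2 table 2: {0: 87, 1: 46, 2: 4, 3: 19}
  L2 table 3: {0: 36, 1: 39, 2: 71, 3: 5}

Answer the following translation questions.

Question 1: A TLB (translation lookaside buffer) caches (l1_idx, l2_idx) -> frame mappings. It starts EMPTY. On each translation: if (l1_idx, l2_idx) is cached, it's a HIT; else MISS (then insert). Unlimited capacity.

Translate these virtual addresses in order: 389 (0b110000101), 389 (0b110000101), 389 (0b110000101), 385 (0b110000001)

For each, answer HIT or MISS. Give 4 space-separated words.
vaddr=389: (3,0) not in TLB -> MISS, insert
vaddr=389: (3,0) in TLB -> HIT
vaddr=389: (3,0) in TLB -> HIT
vaddr=385: (3,0) in TLB -> HIT

Answer: MISS HIT HIT HIT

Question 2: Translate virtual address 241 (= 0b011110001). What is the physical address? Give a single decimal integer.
Answer: 625

Derivation:
vaddr = 241 = 0b011110001
Split: l1_idx=1, l2_idx=3, offset=17
L1[1] = 2
L2[2][3] = 19
paddr = 19 * 32 + 17 = 625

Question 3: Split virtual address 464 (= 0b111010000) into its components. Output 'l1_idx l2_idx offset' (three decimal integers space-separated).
vaddr = 464 = 0b111010000
  top 2 bits -> l1_idx = 3
  next 2 bits -> l2_idx = 2
  bottom 5 bits -> offset = 16

Answer: 3 2 16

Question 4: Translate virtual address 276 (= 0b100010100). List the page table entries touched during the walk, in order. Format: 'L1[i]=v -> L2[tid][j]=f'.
Answer: L1[2]=1 -> L2[1][0]=80

Derivation:
vaddr = 276 = 0b100010100
Split: l1_idx=2, l2_idx=0, offset=20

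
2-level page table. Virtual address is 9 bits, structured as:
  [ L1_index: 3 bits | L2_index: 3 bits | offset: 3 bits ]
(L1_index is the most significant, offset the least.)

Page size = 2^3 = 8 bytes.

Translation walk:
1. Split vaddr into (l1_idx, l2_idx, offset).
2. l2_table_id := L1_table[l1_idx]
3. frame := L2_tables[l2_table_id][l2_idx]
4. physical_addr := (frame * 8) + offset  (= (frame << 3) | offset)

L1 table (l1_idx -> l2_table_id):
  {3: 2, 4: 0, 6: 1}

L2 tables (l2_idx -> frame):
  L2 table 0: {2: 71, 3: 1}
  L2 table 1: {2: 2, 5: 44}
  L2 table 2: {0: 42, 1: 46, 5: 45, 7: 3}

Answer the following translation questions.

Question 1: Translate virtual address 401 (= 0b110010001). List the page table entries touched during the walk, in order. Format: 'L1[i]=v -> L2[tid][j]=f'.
Answer: L1[6]=1 -> L2[1][2]=2

Derivation:
vaddr = 401 = 0b110010001
Split: l1_idx=6, l2_idx=2, offset=1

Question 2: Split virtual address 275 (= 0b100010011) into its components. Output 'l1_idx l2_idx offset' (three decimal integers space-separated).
vaddr = 275 = 0b100010011
  top 3 bits -> l1_idx = 4
  next 3 bits -> l2_idx = 2
  bottom 3 bits -> offset = 3

Answer: 4 2 3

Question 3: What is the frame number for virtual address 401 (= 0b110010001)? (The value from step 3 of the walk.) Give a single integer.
Answer: 2

Derivation:
vaddr = 401: l1_idx=6, l2_idx=2
L1[6] = 1; L2[1][2] = 2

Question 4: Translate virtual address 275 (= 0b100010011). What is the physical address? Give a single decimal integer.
vaddr = 275 = 0b100010011
Split: l1_idx=4, l2_idx=2, offset=3
L1[4] = 0
L2[0][2] = 71
paddr = 71 * 8 + 3 = 571

Answer: 571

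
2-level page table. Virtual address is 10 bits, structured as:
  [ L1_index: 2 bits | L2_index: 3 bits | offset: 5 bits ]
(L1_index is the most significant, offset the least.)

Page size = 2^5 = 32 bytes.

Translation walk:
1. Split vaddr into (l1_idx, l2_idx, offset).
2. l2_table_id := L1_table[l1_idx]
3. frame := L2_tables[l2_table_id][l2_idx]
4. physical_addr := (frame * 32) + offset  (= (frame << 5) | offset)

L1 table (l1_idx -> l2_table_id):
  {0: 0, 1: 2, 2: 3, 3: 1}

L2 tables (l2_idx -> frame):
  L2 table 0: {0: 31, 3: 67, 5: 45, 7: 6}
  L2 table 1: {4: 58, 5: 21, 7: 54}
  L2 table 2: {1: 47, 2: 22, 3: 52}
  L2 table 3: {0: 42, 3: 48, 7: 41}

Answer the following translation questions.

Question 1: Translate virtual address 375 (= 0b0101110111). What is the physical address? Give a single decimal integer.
vaddr = 375 = 0b0101110111
Split: l1_idx=1, l2_idx=3, offset=23
L1[1] = 2
L2[2][3] = 52
paddr = 52 * 32 + 23 = 1687

Answer: 1687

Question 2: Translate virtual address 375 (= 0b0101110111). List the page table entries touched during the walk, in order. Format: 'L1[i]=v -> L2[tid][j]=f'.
vaddr = 375 = 0b0101110111
Split: l1_idx=1, l2_idx=3, offset=23

Answer: L1[1]=2 -> L2[2][3]=52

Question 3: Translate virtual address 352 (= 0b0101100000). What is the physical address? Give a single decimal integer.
Answer: 1664

Derivation:
vaddr = 352 = 0b0101100000
Split: l1_idx=1, l2_idx=3, offset=0
L1[1] = 2
L2[2][3] = 52
paddr = 52 * 32 + 0 = 1664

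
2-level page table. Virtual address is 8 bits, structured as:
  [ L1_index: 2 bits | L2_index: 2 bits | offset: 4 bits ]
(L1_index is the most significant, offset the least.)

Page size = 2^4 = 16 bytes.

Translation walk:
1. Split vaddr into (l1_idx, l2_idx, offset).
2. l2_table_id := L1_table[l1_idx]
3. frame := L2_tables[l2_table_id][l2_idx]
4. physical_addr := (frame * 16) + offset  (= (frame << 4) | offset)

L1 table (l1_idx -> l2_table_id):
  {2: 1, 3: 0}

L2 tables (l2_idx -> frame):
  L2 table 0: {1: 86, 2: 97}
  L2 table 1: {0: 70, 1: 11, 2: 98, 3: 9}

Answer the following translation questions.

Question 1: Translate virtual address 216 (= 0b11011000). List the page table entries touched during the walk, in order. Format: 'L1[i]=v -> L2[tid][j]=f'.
Answer: L1[3]=0 -> L2[0][1]=86

Derivation:
vaddr = 216 = 0b11011000
Split: l1_idx=3, l2_idx=1, offset=8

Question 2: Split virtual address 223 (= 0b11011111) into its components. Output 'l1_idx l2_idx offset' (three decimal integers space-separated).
vaddr = 223 = 0b11011111
  top 2 bits -> l1_idx = 3
  next 2 bits -> l2_idx = 1
  bottom 4 bits -> offset = 15

Answer: 3 1 15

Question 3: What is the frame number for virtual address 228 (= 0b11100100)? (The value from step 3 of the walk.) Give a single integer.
Answer: 97

Derivation:
vaddr = 228: l1_idx=3, l2_idx=2
L1[3] = 0; L2[0][2] = 97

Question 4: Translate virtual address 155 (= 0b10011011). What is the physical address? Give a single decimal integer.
vaddr = 155 = 0b10011011
Split: l1_idx=2, l2_idx=1, offset=11
L1[2] = 1
L2[1][1] = 11
paddr = 11 * 16 + 11 = 187

Answer: 187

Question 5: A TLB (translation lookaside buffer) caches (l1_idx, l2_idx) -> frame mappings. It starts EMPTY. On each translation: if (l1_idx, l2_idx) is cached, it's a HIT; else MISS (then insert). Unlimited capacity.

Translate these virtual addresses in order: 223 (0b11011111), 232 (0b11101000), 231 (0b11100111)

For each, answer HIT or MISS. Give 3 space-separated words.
vaddr=223: (3,1) not in TLB -> MISS, insert
vaddr=232: (3,2) not in TLB -> MISS, insert
vaddr=231: (3,2) in TLB -> HIT

Answer: MISS MISS HIT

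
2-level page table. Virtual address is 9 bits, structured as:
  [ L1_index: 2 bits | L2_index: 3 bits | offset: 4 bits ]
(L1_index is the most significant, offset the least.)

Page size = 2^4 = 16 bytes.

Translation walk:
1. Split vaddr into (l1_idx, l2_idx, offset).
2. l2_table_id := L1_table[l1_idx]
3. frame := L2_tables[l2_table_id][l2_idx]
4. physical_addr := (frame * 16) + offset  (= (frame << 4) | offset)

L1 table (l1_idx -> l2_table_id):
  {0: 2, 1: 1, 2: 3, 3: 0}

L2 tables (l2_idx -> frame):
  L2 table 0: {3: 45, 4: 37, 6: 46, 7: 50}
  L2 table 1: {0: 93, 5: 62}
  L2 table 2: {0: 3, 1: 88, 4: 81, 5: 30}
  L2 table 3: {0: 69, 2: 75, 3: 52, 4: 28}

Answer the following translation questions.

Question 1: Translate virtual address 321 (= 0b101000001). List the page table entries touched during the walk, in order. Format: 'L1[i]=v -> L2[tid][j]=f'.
Answer: L1[2]=3 -> L2[3][4]=28

Derivation:
vaddr = 321 = 0b101000001
Split: l1_idx=2, l2_idx=4, offset=1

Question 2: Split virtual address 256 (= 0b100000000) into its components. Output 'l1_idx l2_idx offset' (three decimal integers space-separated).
vaddr = 256 = 0b100000000
  top 2 bits -> l1_idx = 2
  next 3 bits -> l2_idx = 0
  bottom 4 bits -> offset = 0

Answer: 2 0 0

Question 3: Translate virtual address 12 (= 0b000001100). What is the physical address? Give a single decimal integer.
vaddr = 12 = 0b000001100
Split: l1_idx=0, l2_idx=0, offset=12
L1[0] = 2
L2[2][0] = 3
paddr = 3 * 16 + 12 = 60

Answer: 60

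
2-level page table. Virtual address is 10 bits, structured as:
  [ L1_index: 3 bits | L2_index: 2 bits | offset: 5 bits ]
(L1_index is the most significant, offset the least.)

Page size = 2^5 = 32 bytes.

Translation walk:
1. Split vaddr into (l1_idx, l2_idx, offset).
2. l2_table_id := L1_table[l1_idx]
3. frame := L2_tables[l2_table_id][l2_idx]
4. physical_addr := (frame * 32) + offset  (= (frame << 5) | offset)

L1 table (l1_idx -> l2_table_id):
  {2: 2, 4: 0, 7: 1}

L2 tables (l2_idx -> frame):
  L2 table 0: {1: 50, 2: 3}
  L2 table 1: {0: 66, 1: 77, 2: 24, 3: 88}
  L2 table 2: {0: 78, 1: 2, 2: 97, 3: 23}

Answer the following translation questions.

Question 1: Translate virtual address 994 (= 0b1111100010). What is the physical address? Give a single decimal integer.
vaddr = 994 = 0b1111100010
Split: l1_idx=7, l2_idx=3, offset=2
L1[7] = 1
L2[1][3] = 88
paddr = 88 * 32 + 2 = 2818

Answer: 2818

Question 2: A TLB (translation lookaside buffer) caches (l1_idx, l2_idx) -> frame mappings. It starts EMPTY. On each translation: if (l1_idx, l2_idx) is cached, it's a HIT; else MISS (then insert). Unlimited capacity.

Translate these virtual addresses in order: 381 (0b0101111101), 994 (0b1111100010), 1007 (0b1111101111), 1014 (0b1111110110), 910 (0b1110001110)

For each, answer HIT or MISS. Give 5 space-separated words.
Answer: MISS MISS HIT HIT MISS

Derivation:
vaddr=381: (2,3) not in TLB -> MISS, insert
vaddr=994: (7,3) not in TLB -> MISS, insert
vaddr=1007: (7,3) in TLB -> HIT
vaddr=1014: (7,3) in TLB -> HIT
vaddr=910: (7,0) not in TLB -> MISS, insert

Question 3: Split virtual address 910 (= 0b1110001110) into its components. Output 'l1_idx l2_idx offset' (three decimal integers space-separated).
Answer: 7 0 14

Derivation:
vaddr = 910 = 0b1110001110
  top 3 bits -> l1_idx = 7
  next 2 bits -> l2_idx = 0
  bottom 5 bits -> offset = 14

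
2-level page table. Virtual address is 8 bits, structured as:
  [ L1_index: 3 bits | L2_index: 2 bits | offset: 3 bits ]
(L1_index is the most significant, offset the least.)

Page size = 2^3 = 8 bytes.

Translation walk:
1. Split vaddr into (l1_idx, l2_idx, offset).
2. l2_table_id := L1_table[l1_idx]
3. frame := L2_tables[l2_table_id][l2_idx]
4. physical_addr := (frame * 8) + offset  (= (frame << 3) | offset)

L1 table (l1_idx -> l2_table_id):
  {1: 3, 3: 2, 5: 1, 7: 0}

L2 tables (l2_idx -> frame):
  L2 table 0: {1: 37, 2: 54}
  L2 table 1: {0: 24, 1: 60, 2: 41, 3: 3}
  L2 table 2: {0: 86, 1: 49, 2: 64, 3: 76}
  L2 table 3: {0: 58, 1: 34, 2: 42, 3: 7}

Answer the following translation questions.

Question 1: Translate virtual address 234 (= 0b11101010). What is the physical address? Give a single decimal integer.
Answer: 298

Derivation:
vaddr = 234 = 0b11101010
Split: l1_idx=7, l2_idx=1, offset=2
L1[7] = 0
L2[0][1] = 37
paddr = 37 * 8 + 2 = 298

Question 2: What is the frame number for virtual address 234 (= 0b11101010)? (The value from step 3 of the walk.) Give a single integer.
Answer: 37

Derivation:
vaddr = 234: l1_idx=7, l2_idx=1
L1[7] = 0; L2[0][1] = 37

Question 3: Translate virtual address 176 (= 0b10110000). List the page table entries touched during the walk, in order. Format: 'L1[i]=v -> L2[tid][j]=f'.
vaddr = 176 = 0b10110000
Split: l1_idx=5, l2_idx=2, offset=0

Answer: L1[5]=1 -> L2[1][2]=41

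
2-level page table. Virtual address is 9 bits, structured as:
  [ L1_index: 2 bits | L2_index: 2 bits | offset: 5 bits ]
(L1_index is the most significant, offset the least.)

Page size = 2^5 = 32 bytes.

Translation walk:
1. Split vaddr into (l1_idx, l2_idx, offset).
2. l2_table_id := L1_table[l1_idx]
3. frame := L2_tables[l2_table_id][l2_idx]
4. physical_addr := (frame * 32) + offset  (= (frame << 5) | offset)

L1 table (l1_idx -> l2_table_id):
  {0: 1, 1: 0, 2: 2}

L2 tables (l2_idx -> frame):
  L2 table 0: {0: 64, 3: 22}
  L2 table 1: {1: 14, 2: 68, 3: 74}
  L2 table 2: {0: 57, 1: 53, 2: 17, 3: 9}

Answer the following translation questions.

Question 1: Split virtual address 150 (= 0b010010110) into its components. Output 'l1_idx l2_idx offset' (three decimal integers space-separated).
vaddr = 150 = 0b010010110
  top 2 bits -> l1_idx = 1
  next 2 bits -> l2_idx = 0
  bottom 5 bits -> offset = 22

Answer: 1 0 22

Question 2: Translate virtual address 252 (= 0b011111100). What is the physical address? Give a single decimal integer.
vaddr = 252 = 0b011111100
Split: l1_idx=1, l2_idx=3, offset=28
L1[1] = 0
L2[0][3] = 22
paddr = 22 * 32 + 28 = 732

Answer: 732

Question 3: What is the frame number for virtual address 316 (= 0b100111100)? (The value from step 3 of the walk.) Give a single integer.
Answer: 53

Derivation:
vaddr = 316: l1_idx=2, l2_idx=1
L1[2] = 2; L2[2][1] = 53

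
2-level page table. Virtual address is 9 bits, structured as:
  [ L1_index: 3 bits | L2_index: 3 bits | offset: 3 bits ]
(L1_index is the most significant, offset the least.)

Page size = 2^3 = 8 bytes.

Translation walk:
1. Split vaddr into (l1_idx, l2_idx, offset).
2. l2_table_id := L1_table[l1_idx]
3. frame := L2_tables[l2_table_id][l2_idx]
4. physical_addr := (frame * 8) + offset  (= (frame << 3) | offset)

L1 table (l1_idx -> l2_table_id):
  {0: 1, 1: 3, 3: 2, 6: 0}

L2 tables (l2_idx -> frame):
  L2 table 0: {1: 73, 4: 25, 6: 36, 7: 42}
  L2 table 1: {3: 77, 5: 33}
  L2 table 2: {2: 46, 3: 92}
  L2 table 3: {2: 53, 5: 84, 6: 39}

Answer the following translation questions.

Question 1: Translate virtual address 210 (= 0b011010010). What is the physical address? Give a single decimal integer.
Answer: 370

Derivation:
vaddr = 210 = 0b011010010
Split: l1_idx=3, l2_idx=2, offset=2
L1[3] = 2
L2[2][2] = 46
paddr = 46 * 8 + 2 = 370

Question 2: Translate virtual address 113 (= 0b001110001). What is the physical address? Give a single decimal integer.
Answer: 313

Derivation:
vaddr = 113 = 0b001110001
Split: l1_idx=1, l2_idx=6, offset=1
L1[1] = 3
L2[3][6] = 39
paddr = 39 * 8 + 1 = 313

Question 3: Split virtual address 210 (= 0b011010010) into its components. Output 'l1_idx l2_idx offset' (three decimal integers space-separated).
Answer: 3 2 2

Derivation:
vaddr = 210 = 0b011010010
  top 3 bits -> l1_idx = 3
  next 3 bits -> l2_idx = 2
  bottom 3 bits -> offset = 2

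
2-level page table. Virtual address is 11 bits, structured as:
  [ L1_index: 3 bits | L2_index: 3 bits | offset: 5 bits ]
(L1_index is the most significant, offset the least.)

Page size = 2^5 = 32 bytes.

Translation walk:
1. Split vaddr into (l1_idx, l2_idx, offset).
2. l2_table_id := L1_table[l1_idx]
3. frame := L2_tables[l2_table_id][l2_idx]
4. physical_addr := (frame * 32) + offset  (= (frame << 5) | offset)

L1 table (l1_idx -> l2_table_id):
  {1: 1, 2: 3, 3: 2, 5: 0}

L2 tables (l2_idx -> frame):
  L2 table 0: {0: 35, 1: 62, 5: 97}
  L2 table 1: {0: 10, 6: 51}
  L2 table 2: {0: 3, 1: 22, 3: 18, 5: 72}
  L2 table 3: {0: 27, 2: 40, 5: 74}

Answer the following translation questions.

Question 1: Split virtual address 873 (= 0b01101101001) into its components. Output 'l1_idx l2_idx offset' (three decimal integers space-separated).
vaddr = 873 = 0b01101101001
  top 3 bits -> l1_idx = 3
  next 3 bits -> l2_idx = 3
  bottom 5 bits -> offset = 9

Answer: 3 3 9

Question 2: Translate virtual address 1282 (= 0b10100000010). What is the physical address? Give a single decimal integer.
Answer: 1122

Derivation:
vaddr = 1282 = 0b10100000010
Split: l1_idx=5, l2_idx=0, offset=2
L1[5] = 0
L2[0][0] = 35
paddr = 35 * 32 + 2 = 1122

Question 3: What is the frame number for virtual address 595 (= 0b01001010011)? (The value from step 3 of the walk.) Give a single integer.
Answer: 40

Derivation:
vaddr = 595: l1_idx=2, l2_idx=2
L1[2] = 3; L2[3][2] = 40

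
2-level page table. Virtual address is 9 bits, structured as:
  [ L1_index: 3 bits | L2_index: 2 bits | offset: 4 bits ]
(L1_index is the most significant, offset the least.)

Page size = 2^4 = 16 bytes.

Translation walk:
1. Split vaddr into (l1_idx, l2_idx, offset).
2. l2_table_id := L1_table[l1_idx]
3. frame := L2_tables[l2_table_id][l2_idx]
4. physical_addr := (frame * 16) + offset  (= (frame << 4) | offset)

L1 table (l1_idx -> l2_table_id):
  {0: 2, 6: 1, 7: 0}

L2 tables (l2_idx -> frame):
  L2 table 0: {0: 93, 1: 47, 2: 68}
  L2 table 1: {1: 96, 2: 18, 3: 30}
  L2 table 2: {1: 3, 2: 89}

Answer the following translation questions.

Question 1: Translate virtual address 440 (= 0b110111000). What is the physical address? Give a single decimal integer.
Answer: 488

Derivation:
vaddr = 440 = 0b110111000
Split: l1_idx=6, l2_idx=3, offset=8
L1[6] = 1
L2[1][3] = 30
paddr = 30 * 16 + 8 = 488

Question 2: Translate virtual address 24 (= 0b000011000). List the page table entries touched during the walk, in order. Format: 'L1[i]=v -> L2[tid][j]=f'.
Answer: L1[0]=2 -> L2[2][1]=3

Derivation:
vaddr = 24 = 0b000011000
Split: l1_idx=0, l2_idx=1, offset=8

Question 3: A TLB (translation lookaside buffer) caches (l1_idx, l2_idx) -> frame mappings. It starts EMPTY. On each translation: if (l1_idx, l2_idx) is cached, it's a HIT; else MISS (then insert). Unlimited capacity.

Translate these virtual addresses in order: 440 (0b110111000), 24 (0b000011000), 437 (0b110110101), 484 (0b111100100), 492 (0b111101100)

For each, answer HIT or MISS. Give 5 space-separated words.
vaddr=440: (6,3) not in TLB -> MISS, insert
vaddr=24: (0,1) not in TLB -> MISS, insert
vaddr=437: (6,3) in TLB -> HIT
vaddr=484: (7,2) not in TLB -> MISS, insert
vaddr=492: (7,2) in TLB -> HIT

Answer: MISS MISS HIT MISS HIT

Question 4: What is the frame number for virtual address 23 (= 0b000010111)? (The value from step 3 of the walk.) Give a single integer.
Answer: 3

Derivation:
vaddr = 23: l1_idx=0, l2_idx=1
L1[0] = 2; L2[2][1] = 3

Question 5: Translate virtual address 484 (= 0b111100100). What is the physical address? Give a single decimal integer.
vaddr = 484 = 0b111100100
Split: l1_idx=7, l2_idx=2, offset=4
L1[7] = 0
L2[0][2] = 68
paddr = 68 * 16 + 4 = 1092

Answer: 1092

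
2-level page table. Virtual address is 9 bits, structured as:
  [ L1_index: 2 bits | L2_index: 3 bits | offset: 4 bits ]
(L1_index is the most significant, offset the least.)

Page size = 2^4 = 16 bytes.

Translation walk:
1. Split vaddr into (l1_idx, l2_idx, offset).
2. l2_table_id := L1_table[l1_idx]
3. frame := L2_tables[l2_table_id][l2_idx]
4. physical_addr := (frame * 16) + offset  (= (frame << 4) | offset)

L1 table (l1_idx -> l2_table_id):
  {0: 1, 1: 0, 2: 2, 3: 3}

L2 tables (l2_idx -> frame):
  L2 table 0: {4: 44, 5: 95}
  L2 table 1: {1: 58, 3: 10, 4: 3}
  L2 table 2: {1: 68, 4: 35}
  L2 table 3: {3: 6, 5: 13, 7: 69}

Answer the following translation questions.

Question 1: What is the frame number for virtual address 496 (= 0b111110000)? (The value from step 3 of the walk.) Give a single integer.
Answer: 69

Derivation:
vaddr = 496: l1_idx=3, l2_idx=7
L1[3] = 3; L2[3][7] = 69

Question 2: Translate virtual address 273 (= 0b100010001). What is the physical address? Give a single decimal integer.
Answer: 1089

Derivation:
vaddr = 273 = 0b100010001
Split: l1_idx=2, l2_idx=1, offset=1
L1[2] = 2
L2[2][1] = 68
paddr = 68 * 16 + 1 = 1089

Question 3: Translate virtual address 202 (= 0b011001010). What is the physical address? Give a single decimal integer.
Answer: 714

Derivation:
vaddr = 202 = 0b011001010
Split: l1_idx=1, l2_idx=4, offset=10
L1[1] = 0
L2[0][4] = 44
paddr = 44 * 16 + 10 = 714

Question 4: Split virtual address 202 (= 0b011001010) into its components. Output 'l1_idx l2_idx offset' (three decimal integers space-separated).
Answer: 1 4 10

Derivation:
vaddr = 202 = 0b011001010
  top 2 bits -> l1_idx = 1
  next 3 bits -> l2_idx = 4
  bottom 4 bits -> offset = 10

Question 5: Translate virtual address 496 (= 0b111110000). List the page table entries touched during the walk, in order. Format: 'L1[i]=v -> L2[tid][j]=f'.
vaddr = 496 = 0b111110000
Split: l1_idx=3, l2_idx=7, offset=0

Answer: L1[3]=3 -> L2[3][7]=69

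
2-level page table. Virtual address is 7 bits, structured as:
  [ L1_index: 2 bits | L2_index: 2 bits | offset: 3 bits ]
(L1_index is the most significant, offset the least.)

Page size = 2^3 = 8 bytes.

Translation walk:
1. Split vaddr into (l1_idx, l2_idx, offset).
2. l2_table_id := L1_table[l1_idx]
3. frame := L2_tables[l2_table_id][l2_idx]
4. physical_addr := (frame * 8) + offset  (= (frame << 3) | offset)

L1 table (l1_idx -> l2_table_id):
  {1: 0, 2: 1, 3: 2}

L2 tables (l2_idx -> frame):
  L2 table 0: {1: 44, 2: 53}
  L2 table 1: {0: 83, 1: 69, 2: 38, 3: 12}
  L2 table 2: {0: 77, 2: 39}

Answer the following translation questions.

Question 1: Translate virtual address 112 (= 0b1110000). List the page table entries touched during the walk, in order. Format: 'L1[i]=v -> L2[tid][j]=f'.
Answer: L1[3]=2 -> L2[2][2]=39

Derivation:
vaddr = 112 = 0b1110000
Split: l1_idx=3, l2_idx=2, offset=0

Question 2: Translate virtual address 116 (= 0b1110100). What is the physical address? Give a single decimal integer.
Answer: 316

Derivation:
vaddr = 116 = 0b1110100
Split: l1_idx=3, l2_idx=2, offset=4
L1[3] = 2
L2[2][2] = 39
paddr = 39 * 8 + 4 = 316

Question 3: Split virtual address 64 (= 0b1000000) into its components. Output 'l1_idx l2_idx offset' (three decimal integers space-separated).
vaddr = 64 = 0b1000000
  top 2 bits -> l1_idx = 2
  next 2 bits -> l2_idx = 0
  bottom 3 bits -> offset = 0

Answer: 2 0 0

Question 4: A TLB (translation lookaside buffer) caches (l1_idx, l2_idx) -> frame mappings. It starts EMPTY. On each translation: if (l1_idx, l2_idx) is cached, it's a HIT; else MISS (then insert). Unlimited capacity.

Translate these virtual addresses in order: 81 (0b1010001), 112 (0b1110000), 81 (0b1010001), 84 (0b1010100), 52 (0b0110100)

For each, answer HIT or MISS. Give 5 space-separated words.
vaddr=81: (2,2) not in TLB -> MISS, insert
vaddr=112: (3,2) not in TLB -> MISS, insert
vaddr=81: (2,2) in TLB -> HIT
vaddr=84: (2,2) in TLB -> HIT
vaddr=52: (1,2) not in TLB -> MISS, insert

Answer: MISS MISS HIT HIT MISS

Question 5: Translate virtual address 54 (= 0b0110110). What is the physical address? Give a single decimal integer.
vaddr = 54 = 0b0110110
Split: l1_idx=1, l2_idx=2, offset=6
L1[1] = 0
L2[0][2] = 53
paddr = 53 * 8 + 6 = 430

Answer: 430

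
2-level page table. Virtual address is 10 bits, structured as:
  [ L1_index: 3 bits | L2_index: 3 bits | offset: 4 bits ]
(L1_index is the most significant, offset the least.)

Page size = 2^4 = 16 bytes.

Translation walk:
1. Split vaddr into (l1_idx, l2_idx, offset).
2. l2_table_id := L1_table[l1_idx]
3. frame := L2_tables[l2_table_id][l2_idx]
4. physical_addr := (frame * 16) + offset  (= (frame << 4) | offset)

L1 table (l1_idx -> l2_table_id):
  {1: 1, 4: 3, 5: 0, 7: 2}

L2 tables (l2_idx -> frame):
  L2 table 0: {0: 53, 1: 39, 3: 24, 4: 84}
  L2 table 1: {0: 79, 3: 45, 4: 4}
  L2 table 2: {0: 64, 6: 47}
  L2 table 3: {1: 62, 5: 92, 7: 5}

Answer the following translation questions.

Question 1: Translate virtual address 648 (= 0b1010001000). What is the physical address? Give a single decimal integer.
vaddr = 648 = 0b1010001000
Split: l1_idx=5, l2_idx=0, offset=8
L1[5] = 0
L2[0][0] = 53
paddr = 53 * 16 + 8 = 856

Answer: 856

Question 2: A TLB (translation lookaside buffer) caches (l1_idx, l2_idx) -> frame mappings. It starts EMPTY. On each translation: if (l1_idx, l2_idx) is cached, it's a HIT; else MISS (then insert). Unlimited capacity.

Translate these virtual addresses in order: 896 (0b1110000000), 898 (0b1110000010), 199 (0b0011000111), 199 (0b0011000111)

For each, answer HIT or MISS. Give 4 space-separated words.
vaddr=896: (7,0) not in TLB -> MISS, insert
vaddr=898: (7,0) in TLB -> HIT
vaddr=199: (1,4) not in TLB -> MISS, insert
vaddr=199: (1,4) in TLB -> HIT

Answer: MISS HIT MISS HIT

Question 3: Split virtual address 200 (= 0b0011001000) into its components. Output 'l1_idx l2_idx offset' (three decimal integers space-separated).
vaddr = 200 = 0b0011001000
  top 3 bits -> l1_idx = 1
  next 3 bits -> l2_idx = 4
  bottom 4 bits -> offset = 8

Answer: 1 4 8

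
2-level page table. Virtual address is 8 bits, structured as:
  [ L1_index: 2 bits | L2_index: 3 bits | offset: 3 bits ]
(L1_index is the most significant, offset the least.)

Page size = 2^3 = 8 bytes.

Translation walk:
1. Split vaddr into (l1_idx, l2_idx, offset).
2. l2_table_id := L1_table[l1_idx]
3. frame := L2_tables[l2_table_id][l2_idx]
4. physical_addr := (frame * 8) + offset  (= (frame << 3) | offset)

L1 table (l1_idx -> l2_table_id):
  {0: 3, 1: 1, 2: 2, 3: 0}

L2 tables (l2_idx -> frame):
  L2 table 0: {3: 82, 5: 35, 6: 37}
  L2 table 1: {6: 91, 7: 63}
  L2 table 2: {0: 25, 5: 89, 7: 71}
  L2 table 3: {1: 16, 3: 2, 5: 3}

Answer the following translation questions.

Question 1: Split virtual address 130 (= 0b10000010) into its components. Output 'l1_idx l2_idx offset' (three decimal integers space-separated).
Answer: 2 0 2

Derivation:
vaddr = 130 = 0b10000010
  top 2 bits -> l1_idx = 2
  next 3 bits -> l2_idx = 0
  bottom 3 bits -> offset = 2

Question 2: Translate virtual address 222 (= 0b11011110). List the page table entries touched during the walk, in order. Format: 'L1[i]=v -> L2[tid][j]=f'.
vaddr = 222 = 0b11011110
Split: l1_idx=3, l2_idx=3, offset=6

Answer: L1[3]=0 -> L2[0][3]=82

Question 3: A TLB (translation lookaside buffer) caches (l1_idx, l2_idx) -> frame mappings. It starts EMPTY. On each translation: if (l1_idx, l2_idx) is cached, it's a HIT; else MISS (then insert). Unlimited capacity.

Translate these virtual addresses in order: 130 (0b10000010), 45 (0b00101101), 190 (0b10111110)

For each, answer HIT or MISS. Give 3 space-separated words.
Answer: MISS MISS MISS

Derivation:
vaddr=130: (2,0) not in TLB -> MISS, insert
vaddr=45: (0,5) not in TLB -> MISS, insert
vaddr=190: (2,7) not in TLB -> MISS, insert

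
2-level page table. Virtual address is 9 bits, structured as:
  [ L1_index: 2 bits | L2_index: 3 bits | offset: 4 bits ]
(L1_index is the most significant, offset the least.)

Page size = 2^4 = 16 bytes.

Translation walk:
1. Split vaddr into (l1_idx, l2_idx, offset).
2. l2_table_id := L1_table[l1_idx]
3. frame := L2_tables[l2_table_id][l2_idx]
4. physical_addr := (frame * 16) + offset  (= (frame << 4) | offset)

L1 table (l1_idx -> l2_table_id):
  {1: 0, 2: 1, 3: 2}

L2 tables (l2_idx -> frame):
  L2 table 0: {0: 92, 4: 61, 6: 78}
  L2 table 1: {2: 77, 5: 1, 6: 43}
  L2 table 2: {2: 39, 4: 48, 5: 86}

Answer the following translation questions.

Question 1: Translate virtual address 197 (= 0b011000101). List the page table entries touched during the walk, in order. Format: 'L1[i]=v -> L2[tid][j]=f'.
vaddr = 197 = 0b011000101
Split: l1_idx=1, l2_idx=4, offset=5

Answer: L1[1]=0 -> L2[0][4]=61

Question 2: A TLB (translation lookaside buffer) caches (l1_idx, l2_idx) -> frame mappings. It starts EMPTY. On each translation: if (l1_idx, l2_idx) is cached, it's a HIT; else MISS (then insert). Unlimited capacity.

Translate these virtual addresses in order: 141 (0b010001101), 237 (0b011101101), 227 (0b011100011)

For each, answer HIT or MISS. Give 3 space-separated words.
vaddr=141: (1,0) not in TLB -> MISS, insert
vaddr=237: (1,6) not in TLB -> MISS, insert
vaddr=227: (1,6) in TLB -> HIT

Answer: MISS MISS HIT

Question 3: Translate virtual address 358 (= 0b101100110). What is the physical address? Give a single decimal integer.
Answer: 694

Derivation:
vaddr = 358 = 0b101100110
Split: l1_idx=2, l2_idx=6, offset=6
L1[2] = 1
L2[1][6] = 43
paddr = 43 * 16 + 6 = 694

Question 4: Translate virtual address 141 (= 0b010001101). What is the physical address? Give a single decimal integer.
vaddr = 141 = 0b010001101
Split: l1_idx=1, l2_idx=0, offset=13
L1[1] = 0
L2[0][0] = 92
paddr = 92 * 16 + 13 = 1485

Answer: 1485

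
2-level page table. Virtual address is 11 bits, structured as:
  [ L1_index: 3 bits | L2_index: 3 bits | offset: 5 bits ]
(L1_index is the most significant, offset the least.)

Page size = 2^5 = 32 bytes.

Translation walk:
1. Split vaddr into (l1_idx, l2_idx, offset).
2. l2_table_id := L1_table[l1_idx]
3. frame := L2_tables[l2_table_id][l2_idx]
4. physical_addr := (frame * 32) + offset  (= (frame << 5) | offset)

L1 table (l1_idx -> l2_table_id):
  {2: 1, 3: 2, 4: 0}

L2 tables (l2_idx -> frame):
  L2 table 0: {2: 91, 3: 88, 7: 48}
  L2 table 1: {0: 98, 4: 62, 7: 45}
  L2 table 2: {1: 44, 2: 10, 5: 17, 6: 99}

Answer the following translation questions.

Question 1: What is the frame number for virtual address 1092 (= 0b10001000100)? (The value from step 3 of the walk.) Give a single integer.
Answer: 91

Derivation:
vaddr = 1092: l1_idx=4, l2_idx=2
L1[4] = 0; L2[0][2] = 91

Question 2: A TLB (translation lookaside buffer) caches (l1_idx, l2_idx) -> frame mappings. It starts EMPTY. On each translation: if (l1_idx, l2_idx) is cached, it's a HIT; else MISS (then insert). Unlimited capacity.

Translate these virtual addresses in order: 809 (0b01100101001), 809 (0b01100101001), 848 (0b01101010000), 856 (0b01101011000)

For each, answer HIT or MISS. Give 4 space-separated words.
Answer: MISS HIT MISS HIT

Derivation:
vaddr=809: (3,1) not in TLB -> MISS, insert
vaddr=809: (3,1) in TLB -> HIT
vaddr=848: (3,2) not in TLB -> MISS, insert
vaddr=856: (3,2) in TLB -> HIT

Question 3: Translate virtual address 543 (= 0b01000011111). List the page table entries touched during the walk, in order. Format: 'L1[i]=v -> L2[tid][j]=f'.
vaddr = 543 = 0b01000011111
Split: l1_idx=2, l2_idx=0, offset=31

Answer: L1[2]=1 -> L2[1][0]=98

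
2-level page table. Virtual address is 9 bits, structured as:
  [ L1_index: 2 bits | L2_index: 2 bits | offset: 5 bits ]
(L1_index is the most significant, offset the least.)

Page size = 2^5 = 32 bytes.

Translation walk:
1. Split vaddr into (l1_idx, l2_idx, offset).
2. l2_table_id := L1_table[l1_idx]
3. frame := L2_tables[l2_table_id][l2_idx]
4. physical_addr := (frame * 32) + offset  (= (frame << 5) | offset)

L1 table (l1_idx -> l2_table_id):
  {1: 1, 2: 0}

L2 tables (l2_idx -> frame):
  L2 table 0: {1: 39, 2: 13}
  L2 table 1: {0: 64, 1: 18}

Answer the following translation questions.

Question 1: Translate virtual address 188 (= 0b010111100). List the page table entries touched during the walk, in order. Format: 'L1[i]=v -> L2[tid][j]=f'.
vaddr = 188 = 0b010111100
Split: l1_idx=1, l2_idx=1, offset=28

Answer: L1[1]=1 -> L2[1][1]=18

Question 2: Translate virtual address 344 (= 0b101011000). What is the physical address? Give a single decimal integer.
vaddr = 344 = 0b101011000
Split: l1_idx=2, l2_idx=2, offset=24
L1[2] = 0
L2[0][2] = 13
paddr = 13 * 32 + 24 = 440

Answer: 440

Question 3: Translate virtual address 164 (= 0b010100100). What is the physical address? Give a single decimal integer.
vaddr = 164 = 0b010100100
Split: l1_idx=1, l2_idx=1, offset=4
L1[1] = 1
L2[1][1] = 18
paddr = 18 * 32 + 4 = 580

Answer: 580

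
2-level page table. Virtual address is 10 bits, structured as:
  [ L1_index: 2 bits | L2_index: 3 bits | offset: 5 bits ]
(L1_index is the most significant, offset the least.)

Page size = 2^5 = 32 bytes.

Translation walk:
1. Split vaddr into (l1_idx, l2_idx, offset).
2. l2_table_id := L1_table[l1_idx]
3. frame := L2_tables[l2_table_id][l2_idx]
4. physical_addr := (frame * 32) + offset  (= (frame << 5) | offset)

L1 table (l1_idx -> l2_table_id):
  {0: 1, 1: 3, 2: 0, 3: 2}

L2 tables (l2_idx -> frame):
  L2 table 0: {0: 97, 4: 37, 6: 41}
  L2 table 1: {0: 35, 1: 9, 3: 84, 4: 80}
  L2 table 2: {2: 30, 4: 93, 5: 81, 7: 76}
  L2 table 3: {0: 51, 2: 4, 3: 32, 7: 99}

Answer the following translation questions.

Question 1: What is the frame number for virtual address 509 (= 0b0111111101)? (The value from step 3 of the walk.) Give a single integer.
Answer: 99

Derivation:
vaddr = 509: l1_idx=1, l2_idx=7
L1[1] = 3; L2[3][7] = 99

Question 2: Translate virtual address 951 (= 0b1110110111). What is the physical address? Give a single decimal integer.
Answer: 2615

Derivation:
vaddr = 951 = 0b1110110111
Split: l1_idx=3, l2_idx=5, offset=23
L1[3] = 2
L2[2][5] = 81
paddr = 81 * 32 + 23 = 2615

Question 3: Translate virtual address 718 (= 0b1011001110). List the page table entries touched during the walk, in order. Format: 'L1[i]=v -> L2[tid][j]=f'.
vaddr = 718 = 0b1011001110
Split: l1_idx=2, l2_idx=6, offset=14

Answer: L1[2]=0 -> L2[0][6]=41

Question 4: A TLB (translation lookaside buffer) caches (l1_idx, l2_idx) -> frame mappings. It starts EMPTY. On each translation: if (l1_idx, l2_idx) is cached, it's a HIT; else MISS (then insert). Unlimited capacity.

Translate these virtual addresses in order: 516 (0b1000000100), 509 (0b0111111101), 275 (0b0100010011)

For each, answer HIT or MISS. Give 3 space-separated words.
vaddr=516: (2,0) not in TLB -> MISS, insert
vaddr=509: (1,7) not in TLB -> MISS, insert
vaddr=275: (1,0) not in TLB -> MISS, insert

Answer: MISS MISS MISS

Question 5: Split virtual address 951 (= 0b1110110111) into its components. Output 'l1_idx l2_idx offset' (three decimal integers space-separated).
Answer: 3 5 23

Derivation:
vaddr = 951 = 0b1110110111
  top 2 bits -> l1_idx = 3
  next 3 bits -> l2_idx = 5
  bottom 5 bits -> offset = 23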